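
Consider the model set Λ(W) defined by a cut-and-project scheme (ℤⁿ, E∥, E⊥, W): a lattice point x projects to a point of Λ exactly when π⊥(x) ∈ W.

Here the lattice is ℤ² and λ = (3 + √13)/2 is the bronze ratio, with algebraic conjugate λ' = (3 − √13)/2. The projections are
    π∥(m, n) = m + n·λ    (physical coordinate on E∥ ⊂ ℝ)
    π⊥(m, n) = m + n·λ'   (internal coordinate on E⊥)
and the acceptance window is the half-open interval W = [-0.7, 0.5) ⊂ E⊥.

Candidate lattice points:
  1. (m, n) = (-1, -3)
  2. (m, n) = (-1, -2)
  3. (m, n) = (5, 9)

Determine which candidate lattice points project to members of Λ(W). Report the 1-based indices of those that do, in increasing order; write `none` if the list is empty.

1, 2

Numerically λ ≈ 3.3028 and λ' = −1/λ ≈ -0.3028.
[1] lift (-1,-3): star map gives -0.0917; window check -0.7 ≤ -0.0917 < 0.5 is true → IN Λ
[2] lift (-1,-2): star map gives -0.3944; window check -0.7 ≤ -0.3944 < 0.5 is true → IN Λ
[3] lift (5,9): star map gives 2.2750; window check -0.7 ≤ 2.2750 < 0.5 is false → out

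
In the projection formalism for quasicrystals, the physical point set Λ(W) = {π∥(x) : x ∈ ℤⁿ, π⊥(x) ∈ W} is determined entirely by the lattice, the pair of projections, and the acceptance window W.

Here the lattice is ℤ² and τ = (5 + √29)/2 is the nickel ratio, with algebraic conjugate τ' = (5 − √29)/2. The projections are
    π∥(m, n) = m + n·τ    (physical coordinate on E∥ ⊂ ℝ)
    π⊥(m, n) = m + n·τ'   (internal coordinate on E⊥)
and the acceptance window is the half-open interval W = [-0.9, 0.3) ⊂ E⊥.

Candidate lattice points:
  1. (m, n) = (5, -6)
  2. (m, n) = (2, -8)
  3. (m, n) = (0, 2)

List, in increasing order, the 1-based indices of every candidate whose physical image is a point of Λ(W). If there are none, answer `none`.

3

Compute τ' = (5−√29)/2 = -0.1926, so π⊥(m,n) = m -0.1926·n.
#1 (5,-6): internal coord 5 + (-6)·τ' = +6.1555; +6.1555 ∉ [-0.9, 0.3) → out
#2 (2,-8): internal coord 2 + (-8)·τ' = +3.5407; +3.5407 ∉ [-0.9, 0.3) → out
#3 (0,2): internal coord 0 + (2)·τ' = -0.3852; -0.3852 ∈ [-0.9, 0.3) → IN Λ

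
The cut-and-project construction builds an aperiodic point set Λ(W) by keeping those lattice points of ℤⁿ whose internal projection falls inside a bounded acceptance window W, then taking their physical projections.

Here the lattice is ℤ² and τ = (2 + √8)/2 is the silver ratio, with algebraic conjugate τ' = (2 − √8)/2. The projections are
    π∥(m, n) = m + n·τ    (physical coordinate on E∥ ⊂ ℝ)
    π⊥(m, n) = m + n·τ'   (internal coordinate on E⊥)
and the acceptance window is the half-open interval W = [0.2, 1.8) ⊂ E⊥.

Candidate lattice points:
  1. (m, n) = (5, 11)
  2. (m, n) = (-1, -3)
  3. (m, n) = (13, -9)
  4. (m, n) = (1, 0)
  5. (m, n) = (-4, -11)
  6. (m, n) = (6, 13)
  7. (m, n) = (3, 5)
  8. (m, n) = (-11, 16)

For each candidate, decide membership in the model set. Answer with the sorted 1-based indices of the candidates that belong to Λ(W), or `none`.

1, 2, 4, 5, 6, 7

τ' = (2−√8)/2 ≈ -0.4142.
[1] lift (5,11): star map gives 0.4437; window check 0.2 ≤ 0.4437 < 1.8 is true → IN Λ
[2] lift (-1,-3): star map gives 0.2426; window check 0.2 ≤ 0.2426 < 1.8 is true → IN Λ
[3] lift (13,-9): star map gives 16.7279; window check 0.2 ≤ 16.7279 < 1.8 is false → out
[4] lift (1,0): star map gives 1.0000; window check 0.2 ≤ 1.0000 < 1.8 is true → IN Λ
[5] lift (-4,-11): star map gives 0.5563; window check 0.2 ≤ 0.5563 < 1.8 is true → IN Λ
[6] lift (6,13): star map gives 0.6152; window check 0.2 ≤ 0.6152 < 1.8 is true → IN Λ
[7] lift (3,5): star map gives 0.9289; window check 0.2 ≤ 0.9289 < 1.8 is true → IN Λ
[8] lift (-11,16): star map gives -17.6274; window check 0.2 ≤ -17.6274 < 1.8 is false → out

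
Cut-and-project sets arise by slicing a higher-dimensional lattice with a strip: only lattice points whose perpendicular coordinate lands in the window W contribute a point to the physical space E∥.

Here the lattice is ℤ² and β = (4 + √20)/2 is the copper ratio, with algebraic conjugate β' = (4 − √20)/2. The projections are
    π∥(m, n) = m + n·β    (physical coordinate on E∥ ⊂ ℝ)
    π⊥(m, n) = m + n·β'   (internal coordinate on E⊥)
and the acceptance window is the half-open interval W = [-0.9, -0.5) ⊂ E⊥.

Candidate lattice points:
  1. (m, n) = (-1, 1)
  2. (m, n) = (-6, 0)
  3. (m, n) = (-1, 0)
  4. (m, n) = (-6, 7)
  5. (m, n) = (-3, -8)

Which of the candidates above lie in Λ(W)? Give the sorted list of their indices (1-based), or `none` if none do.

none

Compute β' = (4−√20)/2 = -0.236068, so π⊥(m,n) = m -0.236068·n.
[1] lift (-1,1): star map gives -1.236068; window check -0.9 ≤ -1.236068 < -0.5 is false → out
[2] lift (-6,0): star map gives -6.000000; window check -0.9 ≤ -6.000000 < -0.5 is false → out
[3] lift (-1,0): star map gives -1.000000; window check -0.9 ≤ -1.000000 < -0.5 is false → out
[4] lift (-6,7): star map gives -7.652476; window check -0.9 ≤ -7.652476 < -0.5 is false → out
[5] lift (-3,-8): star map gives -1.111456; window check -0.9 ≤ -1.111456 < -0.5 is false → out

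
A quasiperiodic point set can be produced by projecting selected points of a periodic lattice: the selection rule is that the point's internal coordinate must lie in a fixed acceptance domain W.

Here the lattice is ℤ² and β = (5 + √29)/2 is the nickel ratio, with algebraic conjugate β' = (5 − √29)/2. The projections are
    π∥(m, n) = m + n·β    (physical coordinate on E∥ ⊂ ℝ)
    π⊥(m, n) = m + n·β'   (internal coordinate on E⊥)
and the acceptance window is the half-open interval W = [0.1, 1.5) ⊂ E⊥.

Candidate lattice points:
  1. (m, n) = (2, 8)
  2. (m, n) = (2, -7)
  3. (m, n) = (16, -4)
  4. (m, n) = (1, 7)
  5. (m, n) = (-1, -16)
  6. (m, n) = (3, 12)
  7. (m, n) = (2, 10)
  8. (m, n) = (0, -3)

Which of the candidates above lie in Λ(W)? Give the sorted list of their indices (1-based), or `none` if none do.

1, 6, 8

β' = (5−√29)/2 ≈ -0.192582.
[1] lift (2,8): star map gives 0.459341; window check 0.1 ≤ 0.459341 < 1.5 is true → IN Λ
[2] lift (2,-7): star map gives 3.348077; window check 0.1 ≤ 3.348077 < 1.5 is false → out
[3] lift (16,-4): star map gives 16.770330; window check 0.1 ≤ 16.770330 < 1.5 is false → out
[4] lift (1,7): star map gives -0.348077; window check 0.1 ≤ -0.348077 < 1.5 is false → out
[5] lift (-1,-16): star map gives 2.081318; window check 0.1 ≤ 2.081318 < 1.5 is false → out
[6] lift (3,12): star map gives 0.689011; window check 0.1 ≤ 0.689011 < 1.5 is true → IN Λ
[7] lift (2,10): star map gives 0.074176; window check 0.1 ≤ 0.074176 < 1.5 is false → out
[8] lift (0,-3): star map gives 0.577747; window check 0.1 ≤ 0.577747 < 1.5 is true → IN Λ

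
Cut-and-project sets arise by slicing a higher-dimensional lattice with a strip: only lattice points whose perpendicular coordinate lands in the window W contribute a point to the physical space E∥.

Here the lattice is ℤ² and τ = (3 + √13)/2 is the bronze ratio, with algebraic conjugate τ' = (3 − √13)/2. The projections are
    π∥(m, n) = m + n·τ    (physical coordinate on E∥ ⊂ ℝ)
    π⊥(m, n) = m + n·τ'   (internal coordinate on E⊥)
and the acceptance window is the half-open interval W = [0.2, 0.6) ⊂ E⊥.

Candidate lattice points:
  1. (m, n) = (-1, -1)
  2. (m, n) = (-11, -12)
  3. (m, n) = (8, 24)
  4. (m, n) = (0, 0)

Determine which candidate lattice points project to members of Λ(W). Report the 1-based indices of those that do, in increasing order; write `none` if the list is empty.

Compute τ' = (3−√13)/2 = -0.302776, so π⊥(m,n) = m -0.302776·n.
[1] lift (-1,-1): star map gives -0.697224; window check 0.2 ≤ -0.697224 < 0.6 is false → out
[2] lift (-11,-12): star map gives -7.366692; window check 0.2 ≤ -7.366692 < 0.6 is false → out
[3] lift (8,24): star map gives 0.733385; window check 0.2 ≤ 0.733385 < 0.6 is false → out
[4] lift (0,0): star map gives 0.000000; window check 0.2 ≤ 0.000000 < 0.6 is false → out

none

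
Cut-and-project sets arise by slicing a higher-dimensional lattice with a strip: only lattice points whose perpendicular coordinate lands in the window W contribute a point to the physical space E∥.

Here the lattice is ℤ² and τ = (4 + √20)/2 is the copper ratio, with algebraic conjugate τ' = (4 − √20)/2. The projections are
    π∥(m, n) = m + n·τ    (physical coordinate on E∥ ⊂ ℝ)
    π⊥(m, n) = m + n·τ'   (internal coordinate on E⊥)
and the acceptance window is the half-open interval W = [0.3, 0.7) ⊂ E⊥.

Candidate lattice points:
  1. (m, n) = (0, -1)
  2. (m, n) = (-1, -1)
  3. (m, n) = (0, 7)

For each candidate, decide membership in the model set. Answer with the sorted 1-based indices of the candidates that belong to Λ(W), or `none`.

none

τ' = (4−√20)/2 ≈ -0.236068.
candidate 1: (m,n)=(0,-1) → π∥ = 0-1·τ ≈ -4.236068, π⊥ = 0-1·τ' ≈ 0.236068 ∉ [0.3, 0.7) ⇒ out
candidate 2: (m,n)=(-1,-1) → π∥ = -1-1·τ ≈ -5.236068, π⊥ = -1-1·τ' ≈ -0.763932 ∉ [0.3, 0.7) ⇒ out
candidate 3: (m,n)=(0,7) → π∥ = 0+7·τ ≈ 29.652476, π⊥ = 0+7·τ' ≈ -1.652476 ∉ [0.3, 0.7) ⇒ out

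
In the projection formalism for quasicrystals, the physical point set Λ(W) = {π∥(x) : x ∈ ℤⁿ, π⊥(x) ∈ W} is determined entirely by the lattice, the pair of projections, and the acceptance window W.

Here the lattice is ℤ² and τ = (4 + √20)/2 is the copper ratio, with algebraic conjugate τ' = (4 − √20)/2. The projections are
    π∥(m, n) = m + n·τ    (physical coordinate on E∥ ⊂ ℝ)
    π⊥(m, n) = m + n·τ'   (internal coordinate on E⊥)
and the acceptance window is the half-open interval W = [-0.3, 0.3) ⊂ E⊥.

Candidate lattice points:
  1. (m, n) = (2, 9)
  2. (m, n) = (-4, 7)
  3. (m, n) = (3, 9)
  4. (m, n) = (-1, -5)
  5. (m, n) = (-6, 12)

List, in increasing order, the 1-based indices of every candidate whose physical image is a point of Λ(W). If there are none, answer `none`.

1, 4

Compute τ' = (4−√20)/2 = -0.23607, so π⊥(m,n) = m -0.23607·n.
candidate 1: (m,n)=(2,9) → π∥ = 2+9·τ ≈ 40.12461, π⊥ = 2+9·τ' ≈ -0.12461 ∈ [-0.3, 0.3) ⇒ IN Λ
candidate 2: (m,n)=(-4,7) → π∥ = -4+7·τ ≈ 25.65248, π⊥ = -4+7·τ' ≈ -5.65248 ∉ [-0.3, 0.3) ⇒ out
candidate 3: (m,n)=(3,9) → π∥ = 3+9·τ ≈ 41.12461, π⊥ = 3+9·τ' ≈ 0.87539 ∉ [-0.3, 0.3) ⇒ out
candidate 4: (m,n)=(-1,-5) → π∥ = -1-5·τ ≈ -22.18034, π⊥ = -1-5·τ' ≈ 0.18034 ∈ [-0.3, 0.3) ⇒ IN Λ
candidate 5: (m,n)=(-6,12) → π∥ = -6+12·τ ≈ 44.83282, π⊥ = -6+12·τ' ≈ -8.83282 ∉ [-0.3, 0.3) ⇒ out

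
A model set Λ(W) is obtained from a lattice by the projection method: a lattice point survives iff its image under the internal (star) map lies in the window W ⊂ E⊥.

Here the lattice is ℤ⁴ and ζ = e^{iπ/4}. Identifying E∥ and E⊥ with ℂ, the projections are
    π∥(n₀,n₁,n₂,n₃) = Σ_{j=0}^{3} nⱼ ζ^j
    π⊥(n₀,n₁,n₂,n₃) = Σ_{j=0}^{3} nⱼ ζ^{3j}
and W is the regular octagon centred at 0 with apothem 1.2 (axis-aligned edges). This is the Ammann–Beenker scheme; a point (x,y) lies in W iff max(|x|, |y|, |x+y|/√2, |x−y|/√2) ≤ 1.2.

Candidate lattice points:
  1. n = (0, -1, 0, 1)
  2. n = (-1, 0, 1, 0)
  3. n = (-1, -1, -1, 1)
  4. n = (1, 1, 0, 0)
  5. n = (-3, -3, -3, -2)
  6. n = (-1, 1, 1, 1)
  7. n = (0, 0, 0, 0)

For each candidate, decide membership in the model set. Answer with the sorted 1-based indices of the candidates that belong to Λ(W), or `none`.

With ζ = e^{iπ/4} the internal vectors are ζ^0,ζ^3,ζ^6,ζ^9.
candidate 1: n = (0, -1, 0, 1) → π⊥ ≈ (+1.4142, +0.0000); max(|x|,|y|,|x±y|/√2) = 1.4142 > 1.2 ⇒ ∉ W
candidate 2: n = (-1, 0, 1, 0) → π⊥ ≈ (-1.0000, -1.0000); max(|x|,|y|,|x±y|/√2) = 1.4142 > 1.2 ⇒ ∉ W
candidate 3: n = (-1, -1, -1, 1) → π⊥ ≈ (+0.4142, +1.0000); max(|x|,|y|,|x±y|/√2) = 1.0000 ≤ 1.2 ⇒ ∈ W
candidate 4: n = (1, 1, 0, 0) → π⊥ ≈ (+0.2929, +0.7071); max(|x|,|y|,|x±y|/√2) = 0.7071 ≤ 1.2 ⇒ ∈ W
candidate 5: n = (-3, -3, -3, -2) → π⊥ ≈ (-2.2929, -0.5355); max(|x|,|y|,|x±y|/√2) = 2.2929 > 1.2 ⇒ ∉ W
candidate 6: n = (-1, 1, 1, 1) → π⊥ ≈ (-1.0000, +0.4142); max(|x|,|y|,|x±y|/√2) = 1.0000 ≤ 1.2 ⇒ ∈ W
candidate 7: n = (0, 0, 0, 0) → π⊥ ≈ (+0.0000, +0.0000); max(|x|,|y|,|x±y|/√2) = 0.0000 ≤ 1.2 ⇒ ∈ W

3, 4, 6, 7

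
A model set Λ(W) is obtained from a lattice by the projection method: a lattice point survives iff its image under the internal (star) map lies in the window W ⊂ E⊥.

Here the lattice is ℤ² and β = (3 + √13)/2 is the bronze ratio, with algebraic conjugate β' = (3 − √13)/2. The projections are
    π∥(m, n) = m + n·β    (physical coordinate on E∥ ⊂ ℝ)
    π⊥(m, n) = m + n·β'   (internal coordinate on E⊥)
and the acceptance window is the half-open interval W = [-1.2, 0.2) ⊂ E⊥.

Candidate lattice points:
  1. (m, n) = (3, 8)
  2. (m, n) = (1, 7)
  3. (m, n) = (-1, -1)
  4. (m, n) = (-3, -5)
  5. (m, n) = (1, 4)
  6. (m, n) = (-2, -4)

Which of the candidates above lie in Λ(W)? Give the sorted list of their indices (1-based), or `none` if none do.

2, 3, 5, 6

β' = (3−√13)/2 ≈ -0.3028.
#1 (3,8): internal coord 3 + (8)·β' = +0.5778; +0.5778 ∉ [-1.2, 0.2) → out
#2 (1,7): internal coord 1 + (7)·β' = -1.1194; -1.1194 ∈ [-1.2, 0.2) → IN Λ
#3 (-1,-1): internal coord -1 + (-1)·β' = -0.6972; -0.6972 ∈ [-1.2, 0.2) → IN Λ
#4 (-3,-5): internal coord -3 + (-5)·β' = -1.4861; -1.4861 ∉ [-1.2, 0.2) → out
#5 (1,4): internal coord 1 + (4)·β' = -0.2111; -0.2111 ∈ [-1.2, 0.2) → IN Λ
#6 (-2,-4): internal coord -2 + (-4)·β' = -0.7889; -0.7889 ∈ [-1.2, 0.2) → IN Λ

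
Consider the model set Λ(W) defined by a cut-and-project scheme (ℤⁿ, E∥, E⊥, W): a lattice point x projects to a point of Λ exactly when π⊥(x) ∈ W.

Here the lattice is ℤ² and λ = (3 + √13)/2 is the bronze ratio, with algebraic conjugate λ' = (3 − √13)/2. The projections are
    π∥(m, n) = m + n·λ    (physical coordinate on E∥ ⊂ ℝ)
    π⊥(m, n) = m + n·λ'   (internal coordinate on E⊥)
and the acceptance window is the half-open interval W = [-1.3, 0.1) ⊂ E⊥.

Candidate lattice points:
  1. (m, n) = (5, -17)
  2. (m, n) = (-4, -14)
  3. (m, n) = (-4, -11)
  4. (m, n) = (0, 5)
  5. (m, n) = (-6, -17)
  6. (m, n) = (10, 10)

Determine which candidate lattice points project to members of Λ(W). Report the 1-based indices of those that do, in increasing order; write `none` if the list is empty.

Numerically λ ≈ 3.30278 and λ' = −1/λ ≈ -0.30278.
candidate 1: (m,n)=(5,-17) → π∥ = 5-17·λ ≈ -51.14719, π⊥ = 5-17·λ' ≈ 10.14719 ∉ [-1.3, 0.1) ⇒ out
candidate 2: (m,n)=(-4,-14) → π∥ = -4-14·λ ≈ -50.23886, π⊥ = -4-14·λ' ≈ 0.23886 ∉ [-1.3, 0.1) ⇒ out
candidate 3: (m,n)=(-4,-11) → π∥ = -4-11·λ ≈ -40.33053, π⊥ = -4-11·λ' ≈ -0.66947 ∈ [-1.3, 0.1) ⇒ IN Λ
candidate 4: (m,n)=(0,5) → π∥ = 0+5·λ ≈ 16.51388, π⊥ = 0+5·λ' ≈ -1.51388 ∉ [-1.3, 0.1) ⇒ out
candidate 5: (m,n)=(-6,-17) → π∥ = -6-17·λ ≈ -62.14719, π⊥ = -6-17·λ' ≈ -0.85281 ∈ [-1.3, 0.1) ⇒ IN Λ
candidate 6: (m,n)=(10,10) → π∥ = 10+10·λ ≈ 43.02776, π⊥ = 10+10·λ' ≈ 6.97224 ∉ [-1.3, 0.1) ⇒ out

3, 5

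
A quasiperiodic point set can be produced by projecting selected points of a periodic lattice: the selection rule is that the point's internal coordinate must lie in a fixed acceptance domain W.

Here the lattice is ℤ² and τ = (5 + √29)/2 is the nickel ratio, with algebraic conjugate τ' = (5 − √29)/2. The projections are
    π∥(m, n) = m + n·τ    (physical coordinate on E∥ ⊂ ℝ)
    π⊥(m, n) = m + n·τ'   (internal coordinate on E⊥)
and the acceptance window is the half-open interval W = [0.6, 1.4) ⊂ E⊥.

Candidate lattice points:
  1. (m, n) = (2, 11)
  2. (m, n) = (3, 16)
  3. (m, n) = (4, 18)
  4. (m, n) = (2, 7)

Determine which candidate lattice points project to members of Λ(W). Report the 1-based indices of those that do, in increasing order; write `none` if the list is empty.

4

Compute τ' = (5−√29)/2 = -0.19258, so π⊥(m,n) = m -0.19258·n.
candidate 1: (m,n)=(2,11) → π∥ = 2+11·τ ≈ 59.11841, π⊥ = 2+11·τ' ≈ -0.11841 ∉ [0.6, 1.4) ⇒ out
candidate 2: (m,n)=(3,16) → π∥ = 3+16·τ ≈ 86.08132, π⊥ = 3+16·τ' ≈ -0.08132 ∉ [0.6, 1.4) ⇒ out
candidate 3: (m,n)=(4,18) → π∥ = 4+18·τ ≈ 97.46648, π⊥ = 4+18·τ' ≈ 0.53352 ∉ [0.6, 1.4) ⇒ out
candidate 4: (m,n)=(2,7) → π∥ = 2+7·τ ≈ 38.34808, π⊥ = 2+7·τ' ≈ 0.65192 ∈ [0.6, 1.4) ⇒ IN Λ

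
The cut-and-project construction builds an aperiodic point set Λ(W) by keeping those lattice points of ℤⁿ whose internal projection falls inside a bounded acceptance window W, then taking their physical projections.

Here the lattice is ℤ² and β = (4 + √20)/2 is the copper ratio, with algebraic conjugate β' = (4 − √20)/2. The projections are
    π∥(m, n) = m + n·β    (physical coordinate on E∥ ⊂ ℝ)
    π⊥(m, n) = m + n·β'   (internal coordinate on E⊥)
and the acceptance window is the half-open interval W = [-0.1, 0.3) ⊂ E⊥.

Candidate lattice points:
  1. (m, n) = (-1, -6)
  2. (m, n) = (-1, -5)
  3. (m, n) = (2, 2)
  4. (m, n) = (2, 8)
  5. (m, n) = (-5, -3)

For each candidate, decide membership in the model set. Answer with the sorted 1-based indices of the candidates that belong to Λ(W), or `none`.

Numerically β ≈ 4.23607 and β' = −1/β ≈ -0.23607.
candidate 1: (m,n)=(-1,-6) → π∥ = -1-6·β ≈ -26.41641, π⊥ = -1-6·β' ≈ 0.41641 ∉ [-0.1, 0.3) ⇒ out
candidate 2: (m,n)=(-1,-5) → π∥ = -1-5·β ≈ -22.18034, π⊥ = -1-5·β' ≈ 0.18034 ∈ [-0.1, 0.3) ⇒ IN Λ
candidate 3: (m,n)=(2,2) → π∥ = 2+2·β ≈ 10.47214, π⊥ = 2+2·β' ≈ 1.52786 ∉ [-0.1, 0.3) ⇒ out
candidate 4: (m,n)=(2,8) → π∥ = 2+8·β ≈ 35.88854, π⊥ = 2+8·β' ≈ 0.11146 ∈ [-0.1, 0.3) ⇒ IN Λ
candidate 5: (m,n)=(-5,-3) → π∥ = -5-3·β ≈ -17.70820, π⊥ = -5-3·β' ≈ -4.29180 ∉ [-0.1, 0.3) ⇒ out

2, 4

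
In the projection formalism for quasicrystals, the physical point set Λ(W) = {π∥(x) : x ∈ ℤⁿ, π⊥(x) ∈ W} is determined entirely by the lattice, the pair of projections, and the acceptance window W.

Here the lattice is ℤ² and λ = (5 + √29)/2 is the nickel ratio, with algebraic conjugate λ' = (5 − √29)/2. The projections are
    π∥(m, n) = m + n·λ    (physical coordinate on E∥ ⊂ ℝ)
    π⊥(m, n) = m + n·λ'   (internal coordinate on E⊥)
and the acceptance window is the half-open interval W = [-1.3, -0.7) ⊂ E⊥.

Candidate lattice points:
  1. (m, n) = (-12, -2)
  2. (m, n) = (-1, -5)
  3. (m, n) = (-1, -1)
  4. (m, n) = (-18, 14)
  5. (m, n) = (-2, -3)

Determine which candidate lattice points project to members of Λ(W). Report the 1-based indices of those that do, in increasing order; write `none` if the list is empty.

3

Numerically λ ≈ 5.19258 and λ' = −1/λ ≈ -0.19258.
[1] lift (-12,-2): star map gives -11.61484; window check -1.3 ≤ -11.61484 < -0.7 is false → out
[2] lift (-1,-5): star map gives -0.03709; window check -1.3 ≤ -0.03709 < -0.7 is false → out
[3] lift (-1,-1): star map gives -0.80742; window check -1.3 ≤ -0.80742 < -0.7 is true → IN Λ
[4] lift (-18,14): star map gives -20.69615; window check -1.3 ≤ -20.69615 < -0.7 is false → out
[5] lift (-2,-3): star map gives -1.42225; window check -1.3 ≤ -1.42225 < -0.7 is false → out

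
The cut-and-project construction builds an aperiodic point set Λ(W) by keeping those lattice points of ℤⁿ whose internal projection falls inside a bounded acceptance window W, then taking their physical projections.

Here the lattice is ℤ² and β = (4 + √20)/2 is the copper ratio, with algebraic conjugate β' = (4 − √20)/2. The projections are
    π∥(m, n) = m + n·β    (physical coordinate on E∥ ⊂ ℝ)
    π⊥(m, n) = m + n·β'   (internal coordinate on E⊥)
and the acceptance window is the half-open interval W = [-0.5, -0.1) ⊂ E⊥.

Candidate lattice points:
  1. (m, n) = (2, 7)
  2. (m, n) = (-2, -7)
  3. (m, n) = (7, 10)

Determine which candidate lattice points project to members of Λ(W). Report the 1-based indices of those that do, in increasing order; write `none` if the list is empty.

Compute β' = (4−√20)/2 = -0.23607, so π⊥(m,n) = m -0.23607·n.
#1 (2,7): internal coord 2 + (7)·β' = +0.34752; +0.34752 ∉ [-0.5, -0.1) → out
#2 (-2,-7): internal coord -2 + (-7)·β' = -0.34752; -0.34752 ∈ [-0.5, -0.1) → IN Λ
#3 (7,10): internal coord 7 + (10)·β' = +4.63932; +4.63932 ∉ [-0.5, -0.1) → out

2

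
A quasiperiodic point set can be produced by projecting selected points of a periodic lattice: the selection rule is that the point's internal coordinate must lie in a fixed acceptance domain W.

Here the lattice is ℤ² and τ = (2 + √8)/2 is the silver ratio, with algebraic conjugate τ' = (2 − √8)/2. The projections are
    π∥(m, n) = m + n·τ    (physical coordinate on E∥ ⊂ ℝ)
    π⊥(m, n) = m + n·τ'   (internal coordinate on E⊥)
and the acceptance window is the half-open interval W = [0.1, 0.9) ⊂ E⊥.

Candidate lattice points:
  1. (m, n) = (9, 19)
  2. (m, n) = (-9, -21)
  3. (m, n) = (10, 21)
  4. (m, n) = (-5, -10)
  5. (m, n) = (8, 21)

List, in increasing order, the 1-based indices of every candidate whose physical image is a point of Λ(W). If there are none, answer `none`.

none

τ' = (2−√8)/2 ≈ -0.41421.
candidate 1: (m,n)=(9,19) → π∥ = 9+19·τ ≈ 54.87006, π⊥ = 9+19·τ' ≈ 1.12994 ∉ [0.1, 0.9) ⇒ out
candidate 2: (m,n)=(-9,-21) → π∥ = -9-21·τ ≈ -59.69848, π⊥ = -9-21·τ' ≈ -0.30152 ∉ [0.1, 0.9) ⇒ out
candidate 3: (m,n)=(10,21) → π∥ = 10+21·τ ≈ 60.69848, π⊥ = 10+21·τ' ≈ 1.30152 ∉ [0.1, 0.9) ⇒ out
candidate 4: (m,n)=(-5,-10) → π∥ = -5-10·τ ≈ -29.14214, π⊥ = -5-10·τ' ≈ -0.85786 ∉ [0.1, 0.9) ⇒ out
candidate 5: (m,n)=(8,21) → π∥ = 8+21·τ ≈ 58.69848, π⊥ = 8+21·τ' ≈ -0.69848 ∉ [0.1, 0.9) ⇒ out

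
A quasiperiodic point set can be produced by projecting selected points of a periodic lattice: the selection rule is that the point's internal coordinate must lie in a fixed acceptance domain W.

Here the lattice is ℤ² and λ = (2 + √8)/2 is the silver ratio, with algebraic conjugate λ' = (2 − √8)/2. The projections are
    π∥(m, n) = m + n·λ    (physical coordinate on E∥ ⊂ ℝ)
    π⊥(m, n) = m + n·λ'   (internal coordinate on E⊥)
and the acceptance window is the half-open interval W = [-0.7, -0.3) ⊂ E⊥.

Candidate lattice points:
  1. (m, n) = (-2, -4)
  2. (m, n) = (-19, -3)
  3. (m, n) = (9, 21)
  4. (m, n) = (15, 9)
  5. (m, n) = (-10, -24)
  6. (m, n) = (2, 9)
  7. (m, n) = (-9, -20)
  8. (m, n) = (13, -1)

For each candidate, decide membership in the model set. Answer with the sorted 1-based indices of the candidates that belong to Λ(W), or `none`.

λ' = (2−√8)/2 ≈ -0.414214.
[1] lift (-2,-4): star map gives -0.343146; window check -0.7 ≤ -0.343146 < -0.3 is true → IN Λ
[2] lift (-19,-3): star map gives -17.757359; window check -0.7 ≤ -17.757359 < -0.3 is false → out
[3] lift (9,21): star map gives 0.301515; window check -0.7 ≤ 0.301515 < -0.3 is false → out
[4] lift (15,9): star map gives 11.272078; window check -0.7 ≤ 11.272078 < -0.3 is false → out
[5] lift (-10,-24): star map gives -0.058875; window check -0.7 ≤ -0.058875 < -0.3 is false → out
[6] lift (2,9): star map gives -1.727922; window check -0.7 ≤ -1.727922 < -0.3 is false → out
[7] lift (-9,-20): star map gives -0.715729; window check -0.7 ≤ -0.715729 < -0.3 is false → out
[8] lift (13,-1): star map gives 13.414214; window check -0.7 ≤ 13.414214 < -0.3 is false → out

1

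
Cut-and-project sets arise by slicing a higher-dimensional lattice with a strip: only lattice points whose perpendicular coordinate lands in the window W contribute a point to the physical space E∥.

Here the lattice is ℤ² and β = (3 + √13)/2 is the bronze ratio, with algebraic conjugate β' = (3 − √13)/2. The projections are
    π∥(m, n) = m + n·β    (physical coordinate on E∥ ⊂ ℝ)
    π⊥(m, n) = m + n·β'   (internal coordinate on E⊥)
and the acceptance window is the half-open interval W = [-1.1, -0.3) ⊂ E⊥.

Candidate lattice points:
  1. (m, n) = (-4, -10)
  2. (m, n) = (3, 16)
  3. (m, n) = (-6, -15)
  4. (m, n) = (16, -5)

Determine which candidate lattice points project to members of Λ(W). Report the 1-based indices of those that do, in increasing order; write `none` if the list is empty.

1

β' = (3−√13)/2 ≈ -0.30278.
[1] lift (-4,-10): star map gives -0.97224; window check -1.1 ≤ -0.97224 < -0.3 is true → IN Λ
[2] lift (3,16): star map gives -1.84441; window check -1.1 ≤ -1.84441 < -0.3 is false → out
[3] lift (-6,-15): star map gives -1.45837; window check -1.1 ≤ -1.45837 < -0.3 is false → out
[4] lift (16,-5): star map gives 17.51388; window check -1.1 ≤ 17.51388 < -0.3 is false → out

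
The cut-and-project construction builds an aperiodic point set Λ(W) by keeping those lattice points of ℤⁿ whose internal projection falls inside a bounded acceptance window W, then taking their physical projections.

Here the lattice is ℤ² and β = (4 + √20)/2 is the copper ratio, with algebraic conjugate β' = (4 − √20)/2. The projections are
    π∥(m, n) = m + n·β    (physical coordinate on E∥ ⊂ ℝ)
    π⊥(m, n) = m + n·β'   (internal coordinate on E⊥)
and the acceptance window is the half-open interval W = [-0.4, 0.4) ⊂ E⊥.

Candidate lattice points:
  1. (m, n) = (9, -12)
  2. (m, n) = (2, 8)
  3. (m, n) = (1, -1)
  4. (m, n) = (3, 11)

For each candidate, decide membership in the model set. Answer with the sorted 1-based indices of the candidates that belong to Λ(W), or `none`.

2

Numerically β ≈ 4.23607 and β' = −1/β ≈ -0.23607.
#1 (9,-12): internal coord 9 + (-12)·β' = +11.83282; +11.83282 ∉ [-0.4, 0.4) → out
#2 (2,8): internal coord 2 + (8)·β' = +0.11146; +0.11146 ∈ [-0.4, 0.4) → IN Λ
#3 (1,-1): internal coord 1 + (-1)·β' = +1.23607; +1.23607 ∉ [-0.4, 0.4) → out
#4 (3,11): internal coord 3 + (11)·β' = +0.40325; +0.40325 ∉ [-0.4, 0.4) → out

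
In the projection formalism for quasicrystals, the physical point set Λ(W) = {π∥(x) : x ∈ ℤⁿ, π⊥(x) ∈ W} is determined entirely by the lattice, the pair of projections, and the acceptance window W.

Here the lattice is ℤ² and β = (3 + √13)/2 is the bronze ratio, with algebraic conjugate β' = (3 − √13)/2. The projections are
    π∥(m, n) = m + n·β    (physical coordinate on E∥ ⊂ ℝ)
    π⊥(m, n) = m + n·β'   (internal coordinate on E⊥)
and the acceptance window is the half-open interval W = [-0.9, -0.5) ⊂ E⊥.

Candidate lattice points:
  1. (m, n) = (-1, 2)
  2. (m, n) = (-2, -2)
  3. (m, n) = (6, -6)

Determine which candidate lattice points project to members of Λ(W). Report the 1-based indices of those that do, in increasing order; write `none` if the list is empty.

Numerically β ≈ 3.30278 and β' = −1/β ≈ -0.30278.
[1] lift (-1,2): star map gives -1.60555; window check -0.9 ≤ -1.60555 < -0.5 is false → out
[2] lift (-2,-2): star map gives -1.39445; window check -0.9 ≤ -1.39445 < -0.5 is false → out
[3] lift (6,-6): star map gives 7.81665; window check -0.9 ≤ 7.81665 < -0.5 is false → out

none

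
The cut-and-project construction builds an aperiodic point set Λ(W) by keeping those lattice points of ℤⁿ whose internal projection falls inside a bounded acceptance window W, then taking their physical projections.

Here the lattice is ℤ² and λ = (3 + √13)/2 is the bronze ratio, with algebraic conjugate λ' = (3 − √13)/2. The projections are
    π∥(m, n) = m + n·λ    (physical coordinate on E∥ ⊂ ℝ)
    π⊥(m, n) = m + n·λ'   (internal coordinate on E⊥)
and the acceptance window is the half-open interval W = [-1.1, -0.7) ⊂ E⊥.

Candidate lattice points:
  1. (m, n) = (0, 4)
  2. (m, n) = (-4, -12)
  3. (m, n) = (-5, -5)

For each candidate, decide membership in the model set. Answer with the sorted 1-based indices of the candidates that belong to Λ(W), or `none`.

none

λ' = (3−√13)/2 ≈ -0.302776.
candidate 1: (m,n)=(0,4) → π∥ = 0+4·λ ≈ 13.211103, π⊥ = 0+4·λ' ≈ -1.211103 ∉ [-1.1, -0.7) ⇒ out
candidate 2: (m,n)=(-4,-12) → π∥ = -4-12·λ ≈ -43.633308, π⊥ = -4-12·λ' ≈ -0.366692 ∉ [-1.1, -0.7) ⇒ out
candidate 3: (m,n)=(-5,-5) → π∥ = -5-5·λ ≈ -21.513878, π⊥ = -5-5·λ' ≈ -3.486122 ∉ [-1.1, -0.7) ⇒ out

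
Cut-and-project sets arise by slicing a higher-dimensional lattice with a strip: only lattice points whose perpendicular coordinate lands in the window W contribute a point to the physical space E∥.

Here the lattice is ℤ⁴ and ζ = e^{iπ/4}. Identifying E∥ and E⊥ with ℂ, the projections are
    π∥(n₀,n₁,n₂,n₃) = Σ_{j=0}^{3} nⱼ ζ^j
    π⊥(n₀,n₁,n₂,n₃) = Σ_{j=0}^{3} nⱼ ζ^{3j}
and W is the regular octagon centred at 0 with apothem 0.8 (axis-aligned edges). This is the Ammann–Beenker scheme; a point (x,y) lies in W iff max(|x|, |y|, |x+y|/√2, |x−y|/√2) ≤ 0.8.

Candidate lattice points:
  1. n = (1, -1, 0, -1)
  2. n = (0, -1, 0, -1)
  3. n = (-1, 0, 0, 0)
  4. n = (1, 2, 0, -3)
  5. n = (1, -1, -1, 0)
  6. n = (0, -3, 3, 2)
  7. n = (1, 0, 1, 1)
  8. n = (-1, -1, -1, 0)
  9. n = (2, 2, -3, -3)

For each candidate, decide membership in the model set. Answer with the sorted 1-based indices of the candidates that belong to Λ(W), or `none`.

8

π⊥(n) = n₀ + n₁ζ³ + n₂ζ⁶ + n₃ζ⁹ where ζ = e^{iπ/4}.
#1 (1, -1, 0, -1): internal (1.00000, -1.41421); octagon support 1.70711 vs apothem 0.8 → ∉ W
#2 (0, -1, 0, -1): internal (0.00000, -1.41421); octagon support 1.41421 vs apothem 0.8 → ∉ W
#3 (-1, 0, 0, 0): internal (-1.00000, 0.00000); octagon support 1.00000 vs apothem 0.8 → ∉ W
#4 (1, 2, 0, -3): internal (-2.53553, -0.70711); octagon support 2.53553 vs apothem 0.8 → ∉ W
#5 (1, -1, -1, 0): internal (1.70711, 0.29289); octagon support 1.70711 vs apothem 0.8 → ∉ W
#6 (0, -3, 3, 2): internal (3.53553, -3.70711); octagon support 5.12132 vs apothem 0.8 → ∉ W
#7 (1, 0, 1, 1): internal (1.70711, -0.29289); octagon support 1.70711 vs apothem 0.8 → ∉ W
#8 (-1, -1, -1, 0): internal (-0.29289, 0.29289); octagon support 0.41421 vs apothem 0.8 → ∈ W
#9 (2, 2, -3, -3): internal (-1.53553, 2.29289); octagon support 2.70711 vs apothem 0.8 → ∉ W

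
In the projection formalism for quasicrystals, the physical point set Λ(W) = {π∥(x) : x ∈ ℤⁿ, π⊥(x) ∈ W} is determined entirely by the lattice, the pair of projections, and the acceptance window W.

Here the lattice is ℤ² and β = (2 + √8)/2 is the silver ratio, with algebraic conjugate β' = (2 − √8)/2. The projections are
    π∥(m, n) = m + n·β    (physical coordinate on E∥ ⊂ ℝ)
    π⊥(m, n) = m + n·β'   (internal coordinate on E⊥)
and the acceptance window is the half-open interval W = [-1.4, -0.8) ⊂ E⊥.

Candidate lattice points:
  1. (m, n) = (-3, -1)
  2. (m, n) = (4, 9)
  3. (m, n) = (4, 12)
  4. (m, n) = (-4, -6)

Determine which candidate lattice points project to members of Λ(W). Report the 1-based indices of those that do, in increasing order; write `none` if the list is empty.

3

Numerically β ≈ 2.4142 and β' = −1/β ≈ -0.4142.
[1] lift (-3,-1): star map gives -2.5858; window check -1.4 ≤ -2.5858 < -0.8 is false → out
[2] lift (4,9): star map gives 0.2721; window check -1.4 ≤ 0.2721 < -0.8 is false → out
[3] lift (4,12): star map gives -0.9706; window check -1.4 ≤ -0.9706 < -0.8 is true → IN Λ
[4] lift (-4,-6): star map gives -1.5147; window check -1.4 ≤ -1.5147 < -0.8 is false → out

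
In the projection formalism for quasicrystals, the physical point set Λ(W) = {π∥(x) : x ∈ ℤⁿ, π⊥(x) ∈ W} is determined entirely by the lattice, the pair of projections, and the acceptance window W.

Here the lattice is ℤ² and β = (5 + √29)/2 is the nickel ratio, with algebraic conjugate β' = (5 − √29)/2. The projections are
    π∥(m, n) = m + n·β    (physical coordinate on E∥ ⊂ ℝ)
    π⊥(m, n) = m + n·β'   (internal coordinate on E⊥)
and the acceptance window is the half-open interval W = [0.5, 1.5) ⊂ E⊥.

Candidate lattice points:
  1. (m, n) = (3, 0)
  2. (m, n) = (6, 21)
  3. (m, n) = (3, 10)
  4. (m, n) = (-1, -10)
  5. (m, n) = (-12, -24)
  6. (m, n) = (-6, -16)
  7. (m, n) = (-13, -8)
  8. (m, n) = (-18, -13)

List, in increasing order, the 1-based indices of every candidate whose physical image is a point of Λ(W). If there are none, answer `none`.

3, 4

Numerically β ≈ 5.1926 and β' = −1/β ≈ -0.1926.
[1] lift (3,0): star map gives 3.0000; window check 0.5 ≤ 3.0000 < 1.5 is false → out
[2] lift (6,21): star map gives 1.9558; window check 0.5 ≤ 1.9558 < 1.5 is false → out
[3] lift (3,10): star map gives 1.0742; window check 0.5 ≤ 1.0742 < 1.5 is true → IN Λ
[4] lift (-1,-10): star map gives 0.9258; window check 0.5 ≤ 0.9258 < 1.5 is true → IN Λ
[5] lift (-12,-24): star map gives -7.3780; window check 0.5 ≤ -7.3780 < 1.5 is false → out
[6] lift (-6,-16): star map gives -2.9187; window check 0.5 ≤ -2.9187 < 1.5 is false → out
[7] lift (-13,-8): star map gives -11.4593; window check 0.5 ≤ -11.4593 < 1.5 is false → out
[8] lift (-18,-13): star map gives -15.4964; window check 0.5 ≤ -15.4964 < 1.5 is false → out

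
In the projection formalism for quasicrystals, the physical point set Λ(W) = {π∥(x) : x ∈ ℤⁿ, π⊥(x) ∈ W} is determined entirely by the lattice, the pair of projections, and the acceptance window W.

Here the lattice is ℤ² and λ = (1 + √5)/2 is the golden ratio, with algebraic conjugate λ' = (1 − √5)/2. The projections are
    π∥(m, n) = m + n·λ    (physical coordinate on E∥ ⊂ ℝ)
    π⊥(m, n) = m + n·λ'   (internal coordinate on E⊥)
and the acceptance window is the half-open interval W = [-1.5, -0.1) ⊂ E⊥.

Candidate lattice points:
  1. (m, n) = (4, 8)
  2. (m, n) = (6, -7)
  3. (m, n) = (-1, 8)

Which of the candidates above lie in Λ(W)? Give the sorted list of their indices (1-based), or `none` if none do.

1

Numerically λ ≈ 1.618034 and λ' = −1/λ ≈ -0.618034.
#1 (4,8): internal coord 4 + (8)·λ' = -0.944272; -0.944272 ∈ [-1.5, -0.1) → IN Λ
#2 (6,-7): internal coord 6 + (-7)·λ' = +10.326238; +10.326238 ∉ [-1.5, -0.1) → out
#3 (-1,8): internal coord -1 + (8)·λ' = -5.944272; -5.944272 ∉ [-1.5, -0.1) → out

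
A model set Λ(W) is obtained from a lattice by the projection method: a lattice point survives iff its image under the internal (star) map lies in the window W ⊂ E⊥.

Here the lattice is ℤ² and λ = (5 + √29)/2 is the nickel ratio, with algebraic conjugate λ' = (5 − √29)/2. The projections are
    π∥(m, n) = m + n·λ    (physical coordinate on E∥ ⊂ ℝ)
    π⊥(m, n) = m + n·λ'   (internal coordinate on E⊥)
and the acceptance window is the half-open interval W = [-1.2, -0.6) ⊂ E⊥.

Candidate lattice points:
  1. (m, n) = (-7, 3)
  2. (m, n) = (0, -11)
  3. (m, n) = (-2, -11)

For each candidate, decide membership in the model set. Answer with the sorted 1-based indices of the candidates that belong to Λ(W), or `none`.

none

Numerically λ ≈ 5.1926 and λ' = −1/λ ≈ -0.1926.
#1 (-7,3): internal coord -7 + (3)·λ' = -7.5777; -7.5777 ∉ [-1.2, -0.6) → out
#2 (0,-11): internal coord 0 + (-11)·λ' = +2.1184; +2.1184 ∉ [-1.2, -0.6) → out
#3 (-2,-11): internal coord -2 + (-11)·λ' = +0.1184; +0.1184 ∉ [-1.2, -0.6) → out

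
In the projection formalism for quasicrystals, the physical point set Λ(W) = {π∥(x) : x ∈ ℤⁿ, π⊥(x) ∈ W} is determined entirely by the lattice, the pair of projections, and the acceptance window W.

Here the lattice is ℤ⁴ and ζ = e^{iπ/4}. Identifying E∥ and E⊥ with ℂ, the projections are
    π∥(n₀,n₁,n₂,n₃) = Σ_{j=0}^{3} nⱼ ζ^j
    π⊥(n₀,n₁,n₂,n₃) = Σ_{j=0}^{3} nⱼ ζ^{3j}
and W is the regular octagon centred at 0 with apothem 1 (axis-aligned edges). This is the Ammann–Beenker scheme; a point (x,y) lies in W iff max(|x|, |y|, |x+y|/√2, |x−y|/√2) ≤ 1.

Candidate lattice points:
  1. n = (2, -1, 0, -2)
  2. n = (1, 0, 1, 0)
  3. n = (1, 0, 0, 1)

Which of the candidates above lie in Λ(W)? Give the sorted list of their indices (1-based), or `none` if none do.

With ζ = e^{iπ/4} the internal vectors are ζ^0,ζ^3,ζ^6,ζ^9.
#1 (2, -1, 0, -2): internal (1.29289, -2.12132); octagon support 2.41421 vs apothem 1 → ∉ W
#2 (1, 0, 1, 0): internal (1.00000, -1.00000); octagon support 1.41421 vs apothem 1 → ∉ W
#3 (1, 0, 0, 1): internal (1.70711, 0.70711); octagon support 1.70711 vs apothem 1 → ∉ W

none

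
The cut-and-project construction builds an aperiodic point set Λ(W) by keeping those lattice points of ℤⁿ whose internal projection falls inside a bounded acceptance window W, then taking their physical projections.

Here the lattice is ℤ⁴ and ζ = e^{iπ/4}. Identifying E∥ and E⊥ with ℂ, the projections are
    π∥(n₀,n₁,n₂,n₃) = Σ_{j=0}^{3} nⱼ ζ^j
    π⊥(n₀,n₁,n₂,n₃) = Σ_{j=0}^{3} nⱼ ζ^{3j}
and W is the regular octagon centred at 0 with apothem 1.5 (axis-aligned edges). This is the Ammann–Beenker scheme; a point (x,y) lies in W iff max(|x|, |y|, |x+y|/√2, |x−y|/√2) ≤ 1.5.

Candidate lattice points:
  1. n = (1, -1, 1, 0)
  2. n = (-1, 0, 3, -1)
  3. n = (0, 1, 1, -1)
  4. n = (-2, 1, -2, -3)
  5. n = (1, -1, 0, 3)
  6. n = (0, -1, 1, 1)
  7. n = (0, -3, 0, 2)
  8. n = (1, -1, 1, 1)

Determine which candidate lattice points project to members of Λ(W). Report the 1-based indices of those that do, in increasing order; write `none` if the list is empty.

none

π⊥(n) = n₀ + n₁ζ³ + n₂ζ⁶ + n₃ζ⁹ where ζ = e^{iπ/4}.
#1 (1, -1, 1, 0): internal (1.70711, -1.70711); octagon support 2.41421 vs apothem 1.5 → ∉ W
#2 (-1, 0, 3, -1): internal (-1.70711, -3.70711); octagon support 3.82843 vs apothem 1.5 → ∉ W
#3 (0, 1, 1, -1): internal (-1.41421, -1.00000); octagon support 1.70711 vs apothem 1.5 → ∉ W
#4 (-2, 1, -2, -3): internal (-4.82843, 0.58579); octagon support 4.82843 vs apothem 1.5 → ∉ W
#5 (1, -1, 0, 3): internal (3.82843, 1.41421); octagon support 3.82843 vs apothem 1.5 → ∉ W
#6 (0, -1, 1, 1): internal (1.41421, -1.00000); octagon support 1.70711 vs apothem 1.5 → ∉ W
#7 (0, -3, 0, 2): internal (3.53553, -0.70711); octagon support 3.53553 vs apothem 1.5 → ∉ W
#8 (1, -1, 1, 1): internal (2.41421, -1.00000); octagon support 2.41421 vs apothem 1.5 → ∉ W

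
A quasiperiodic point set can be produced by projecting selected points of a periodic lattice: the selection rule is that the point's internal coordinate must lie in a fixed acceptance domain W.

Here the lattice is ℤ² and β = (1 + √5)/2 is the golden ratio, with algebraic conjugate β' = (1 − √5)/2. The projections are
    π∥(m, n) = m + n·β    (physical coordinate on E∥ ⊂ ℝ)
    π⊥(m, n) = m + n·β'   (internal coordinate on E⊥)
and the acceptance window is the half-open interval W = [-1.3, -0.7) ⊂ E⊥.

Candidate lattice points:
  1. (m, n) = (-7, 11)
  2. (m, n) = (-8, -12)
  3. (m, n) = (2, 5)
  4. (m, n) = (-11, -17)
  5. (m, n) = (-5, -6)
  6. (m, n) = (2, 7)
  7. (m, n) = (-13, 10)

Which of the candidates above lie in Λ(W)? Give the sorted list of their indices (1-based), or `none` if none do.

3, 5

β' = (1−√5)/2 ≈ -0.61803.
candidate 1: (m,n)=(-7,11) → π∥ = -7+11·β ≈ 10.79837, π⊥ = -7+11·β' ≈ -13.79837 ∉ [-1.3, -0.7) ⇒ out
candidate 2: (m,n)=(-8,-12) → π∥ = -8-12·β ≈ -27.41641, π⊥ = -8-12·β' ≈ -0.58359 ∉ [-1.3, -0.7) ⇒ out
candidate 3: (m,n)=(2,5) → π∥ = 2+5·β ≈ 10.09017, π⊥ = 2+5·β' ≈ -1.09017 ∈ [-1.3, -0.7) ⇒ IN Λ
candidate 4: (m,n)=(-11,-17) → π∥ = -11-17·β ≈ -38.50658, π⊥ = -11-17·β' ≈ -0.49342 ∉ [-1.3, -0.7) ⇒ out
candidate 5: (m,n)=(-5,-6) → π∥ = -5-6·β ≈ -14.70820, π⊥ = -5-6·β' ≈ -1.29180 ∈ [-1.3, -0.7) ⇒ IN Λ
candidate 6: (m,n)=(2,7) → π∥ = 2+7·β ≈ 13.32624, π⊥ = 2+7·β' ≈ -2.32624 ∉ [-1.3, -0.7) ⇒ out
candidate 7: (m,n)=(-13,10) → π∥ = -13+10·β ≈ 3.18034, π⊥ = -13+10·β' ≈ -19.18034 ∉ [-1.3, -0.7) ⇒ out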